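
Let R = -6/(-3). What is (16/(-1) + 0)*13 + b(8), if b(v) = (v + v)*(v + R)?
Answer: -48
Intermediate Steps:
R = 2 (R = -6*(-⅓) = 2)
b(v) = 2*v*(2 + v) (b(v) = (v + v)*(v + 2) = (2*v)*(2 + v) = 2*v*(2 + v))
(16/(-1) + 0)*13 + b(8) = (16/(-1) + 0)*13 + 2*8*(2 + 8) = (16*(-1) + 0)*13 + 2*8*10 = (-16 + 0)*13 + 160 = -16*13 + 160 = -208 + 160 = -48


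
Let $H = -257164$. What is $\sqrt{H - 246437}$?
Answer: $i \sqrt{503601} \approx 709.65 i$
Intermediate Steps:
$\sqrt{H - 246437} = \sqrt{-257164 - 246437} = \sqrt{-503601} = i \sqrt{503601}$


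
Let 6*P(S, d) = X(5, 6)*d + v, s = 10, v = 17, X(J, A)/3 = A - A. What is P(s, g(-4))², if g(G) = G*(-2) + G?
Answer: 289/36 ≈ 8.0278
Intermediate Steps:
X(J, A) = 0 (X(J, A) = 3*(A - A) = 3*0 = 0)
g(G) = -G (g(G) = -2*G + G = -G)
P(S, d) = 17/6 (P(S, d) = (0*d + 17)/6 = (0 + 17)/6 = (⅙)*17 = 17/6)
P(s, g(-4))² = (17/6)² = 289/36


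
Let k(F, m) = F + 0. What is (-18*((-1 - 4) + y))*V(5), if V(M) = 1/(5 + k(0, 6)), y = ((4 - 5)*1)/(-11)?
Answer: 972/55 ≈ 17.673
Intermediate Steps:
k(F, m) = F
y = 1/11 (y = -1*1*(-1/11) = -1*(-1/11) = 1/11 ≈ 0.090909)
V(M) = 1/5 (V(M) = 1/(5 + 0) = 1/5)
(-18*((-1 - 4) + y))*V(5) = -18*((-1 - 4) + 1/11)*(1/5) = -18*(-5 + 1/11)*(1/5) = -18*(-54/11)*(1/5) = (972/11)*(1/5) = 972/55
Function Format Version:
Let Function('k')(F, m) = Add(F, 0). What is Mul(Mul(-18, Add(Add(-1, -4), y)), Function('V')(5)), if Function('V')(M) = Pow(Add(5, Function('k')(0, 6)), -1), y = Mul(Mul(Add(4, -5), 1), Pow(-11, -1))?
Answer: Rational(972, 55) ≈ 17.673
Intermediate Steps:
Function('k')(F, m) = F
y = Rational(1, 11) (y = Mul(Mul(-1, 1), Rational(-1, 11)) = Mul(-1, Rational(-1, 11)) = Rational(1, 11) ≈ 0.090909)
Function('V')(M) = Rational(1, 5) (Function('V')(M) = Pow(Add(5, 0), -1) = Pow(5, -1) = Rational(1, 5))
Mul(Mul(-18, Add(Add(-1, -4), y)), Function('V')(5)) = Mul(Mul(-18, Add(Add(-1, -4), Rational(1, 11))), Rational(1, 5)) = Mul(Mul(-18, Add(-5, Rational(1, 11))), Rational(1, 5)) = Mul(Mul(-18, Rational(-54, 11)), Rational(1, 5)) = Mul(Rational(972, 11), Rational(1, 5)) = Rational(972, 55)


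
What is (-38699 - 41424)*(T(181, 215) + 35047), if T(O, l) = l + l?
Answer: -2842523671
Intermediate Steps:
T(O, l) = 2*l
(-38699 - 41424)*(T(181, 215) + 35047) = (-38699 - 41424)*(2*215 + 35047) = -80123*(430 + 35047) = -80123*35477 = -2842523671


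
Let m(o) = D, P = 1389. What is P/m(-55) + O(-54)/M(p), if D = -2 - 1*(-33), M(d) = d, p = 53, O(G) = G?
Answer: 71943/1643 ≈ 43.788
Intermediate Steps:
D = 31 (D = -2 + 33 = 31)
m(o) = 31
P/m(-55) + O(-54)/M(p) = 1389/31 - 54/53 = 71943/1643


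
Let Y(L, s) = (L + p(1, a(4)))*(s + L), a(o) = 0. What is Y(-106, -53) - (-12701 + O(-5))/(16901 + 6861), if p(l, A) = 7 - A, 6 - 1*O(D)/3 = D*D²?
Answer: 187024975/11881 ≈ 15742.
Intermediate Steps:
O(D) = 18 - 3*D³ (O(D) = 18 - 3*D*D² = 18 - 3*D³)
Y(L, s) = (7 + L)*(L + s) (Y(L, s) = (L + (7 - 1*0))*(s + L) = (L + (7 + 0))*(L + s) = (L + 7)*(L + s) = (7 + L)*(L + s))
Y(-106, -53) - (-12701 + O(-5))/(16901 + 6861) = ((-106)² + 7*(-106) + 7*(-53) - 106*(-53)) - (-12701 + (18 - 3*(-5)³))/(16901 + 6861) = (11236 - 742 - 371 + 5618) - (-12701 + (18 - 3*(-125)))/23762 = 15741 - (-12701 + (18 + 375))/23762 = 15741 - (-12701 + 393)/23762 = 15741 - (-12308)/23762 = 15741 - 1*(-6154/11881) = 15741 + 6154/11881 = 187024975/11881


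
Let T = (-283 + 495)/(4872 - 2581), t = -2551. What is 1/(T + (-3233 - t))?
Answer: -2291/1562250 ≈ -0.0014665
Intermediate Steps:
T = 212/2291 ≈ 0.092536
1/(T + (-3233 - t)) = 1/(212/2291 + (-3233 - 1*(-2551))) = 1/(212/2291 + (-3233 + 2551)) = 1/(212/2291 - 682) = 1/(-1562250/2291) = -2291/1562250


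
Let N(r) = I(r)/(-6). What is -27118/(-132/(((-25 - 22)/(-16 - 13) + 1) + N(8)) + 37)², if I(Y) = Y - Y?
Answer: -4894799/32258 ≈ -151.74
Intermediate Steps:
I(Y) = 0
N(r) = 0 (N(r) = 0/(-6) = 0*(-⅙) = 0)
-27118/(-132/(((-25 - 22)/(-16 - 13) + 1) + N(8)) + 37)² = -27118/(-132/(((-25 - 22)/(-16 - 13) + 1) + 0) + 37)² = -27118/(-132/((-47/(-29) + 1) + 0) + 37)² = -27118/(-132/((-47*(-1/29) + 1) + 0) + 37)² = -27118/(-132/((47/29 + 1) + 0) + 37)² = -27118/(-132/(76/29 + 0) + 37)² = -27118/(-132/76/29 + 37)² = -27118/(-132*29/76 + 37)² = -27118/(-957/19 + 37)² = -27118/((-254/19)²) = -27118/64516/361 = -27118*361/64516 = -4894799/32258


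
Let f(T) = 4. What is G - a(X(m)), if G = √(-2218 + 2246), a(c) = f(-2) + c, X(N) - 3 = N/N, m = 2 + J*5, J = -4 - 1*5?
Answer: -8 + 2*√7 ≈ -2.7085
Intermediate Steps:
J = -9 (J = -4 - 5 = -9)
m = -43 (m = 2 - 9*5 = 2 - 45 = -43)
X(N) = 4 (X(N) = 3 + N/N = 3 + 1 = 4)
a(c) = 4 + c
G = 2*√7 (G = √28 = 2*√7 ≈ 5.2915)
G - a(X(m)) = 2*√7 - (4 + 4) = 2*√7 - 1*8 = 2*√7 - 8 = -8 + 2*√7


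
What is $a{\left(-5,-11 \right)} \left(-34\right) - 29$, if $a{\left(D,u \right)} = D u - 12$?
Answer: $-1491$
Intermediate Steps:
$a{\left(D,u \right)} = -12 + D u$
$a{\left(-5,-11 \right)} \left(-34\right) - 29 = \left(-12 - -55\right) \left(-34\right) - 29 = \left(-12 + 55\right) \left(-34\right) - 29 = 43 \left(-34\right) - 29 = -1462 - 29 = -1491$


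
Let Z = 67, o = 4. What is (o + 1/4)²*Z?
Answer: 19363/16 ≈ 1210.2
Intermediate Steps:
(o + 1/4)²*Z = (4 + 1/4)²*67 = (4 + ¼)²*67 = (17/4)²*67 = (289/16)*67 = 19363/16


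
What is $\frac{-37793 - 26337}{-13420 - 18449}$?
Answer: $\frac{64130}{31869} \approx 2.0123$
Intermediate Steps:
$\frac{-37793 - 26337}{-13420 - 18449} = - \frac{64130}{-31869} = \left(-64130\right) \left(- \frac{1}{31869}\right) = \frac{64130}{31869}$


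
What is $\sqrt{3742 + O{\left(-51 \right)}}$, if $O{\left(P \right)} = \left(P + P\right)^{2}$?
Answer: $\sqrt{14146} \approx 118.94$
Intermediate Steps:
$O{\left(P \right)} = 4 P^{2}$ ($O{\left(P \right)} = \left(2 P\right)^{2} = 4 P^{2}$)
$\sqrt{3742 + O{\left(-51 \right)}} = \sqrt{3742 + 4 \left(-51\right)^{2}} = \sqrt{3742 + 4 \cdot 2601} = \sqrt{3742 + 10404} = \sqrt{14146}$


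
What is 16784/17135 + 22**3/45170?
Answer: 94058676/77398795 ≈ 1.2152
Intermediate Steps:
16784/17135 + 22**3/45170 = 16784*(1/17135) + 10648*(1/45170) = 16784/17135 + 5324/22585 = 94058676/77398795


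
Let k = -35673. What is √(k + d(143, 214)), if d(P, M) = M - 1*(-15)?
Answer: 2*I*√8861 ≈ 188.27*I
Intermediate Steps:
d(P, M) = 15 + M (d(P, M) = M + 15 = 15 + M)
√(k + d(143, 214)) = √(-35673 + (15 + 214)) = √(-35673 + 229) = √(-35444) = 2*I*√8861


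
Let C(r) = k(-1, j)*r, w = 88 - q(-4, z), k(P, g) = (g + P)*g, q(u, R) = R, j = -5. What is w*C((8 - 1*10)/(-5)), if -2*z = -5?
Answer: 1026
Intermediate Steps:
z = 5/2 (z = -½*(-5) = 5/2 ≈ 2.5000)
k(P, g) = g*(P + g) (k(P, g) = (P + g)*g = g*(P + g))
w = 171/2 (w = 88 - 1*5/2 = 88 - 5/2 = 171/2 ≈ 85.500)
C(r) = 30*r (C(r) = (-5*(-1 - 5))*r = (-5*(-6))*r = 30*r)
w*C((8 - 1*10)/(-5)) = 171*(30*((8 - 1*10)/(-5)))/2 = 171*(30*((8 - 10)*(-⅕)))/2 = 171*(30*(-2*(-⅕)))/2 = 171*(30*(⅖))/2 = (171/2)*12 = 1026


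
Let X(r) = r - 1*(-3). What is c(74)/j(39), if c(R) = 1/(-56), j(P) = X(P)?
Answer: -1/2352 ≈ -0.00042517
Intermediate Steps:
X(r) = 3 + r (X(r) = r + 3 = 3 + r)
j(P) = 3 + P
c(R) = -1/56
c(74)/j(39) = -1/(56*(3 + 39)) = -1/56/42 = -1/56*1/42 = -1/2352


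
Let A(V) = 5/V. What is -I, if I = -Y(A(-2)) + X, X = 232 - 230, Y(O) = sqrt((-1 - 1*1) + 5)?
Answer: -2 + sqrt(3) ≈ -0.26795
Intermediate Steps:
Y(O) = sqrt(3) (Y(O) = sqrt((-1 - 1) + 5) = sqrt(-2 + 5) = sqrt(3))
X = 2
I = 2 - sqrt(3) (I = -sqrt(3) + 2 = 2 - sqrt(3) ≈ 0.26795)
-I = -(2 - sqrt(3)) = -2 + sqrt(3)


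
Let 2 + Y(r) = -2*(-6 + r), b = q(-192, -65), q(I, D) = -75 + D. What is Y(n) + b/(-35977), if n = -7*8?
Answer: 4389334/35977 ≈ 122.00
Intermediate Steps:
b = -140 (b = -75 - 65 = -140)
n = -56
Y(r) = 10 - 2*r (Y(r) = -2 - 2*(-6 + r) = -2 + (12 - 2*r) = 10 - 2*r)
Y(n) + b/(-35977) = (10 - 2*(-56)) - 140/(-35977) = (10 + 112) - 140*(-1/35977) = 122 + 140/35977 = 4389334/35977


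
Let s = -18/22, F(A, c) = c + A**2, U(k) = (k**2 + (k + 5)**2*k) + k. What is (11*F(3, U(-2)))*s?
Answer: 63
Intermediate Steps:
U(k) = k + k**2 + k*(5 + k)**2 (U(k) = (k**2 + (5 + k)**2*k) + k = (k**2 + k*(5 + k)**2) + k = k + k**2 + k*(5 + k)**2)
s = -9/11 (s = -18*1/22 = -9/11 ≈ -0.81818)
(11*F(3, U(-2)))*s = (11*(-2*(1 - 2 + (5 - 2)**2) + 3**2))*(-9/11) = (11*(-2*(1 - 2 + 3**2) + 9))*(-9/11) = (11*(-2*(1 - 2 + 9) + 9))*(-9/11) = (11*(-2*8 + 9))*(-9/11) = (11*(-16 + 9))*(-9/11) = (11*(-7))*(-9/11) = -77*(-9/11) = 63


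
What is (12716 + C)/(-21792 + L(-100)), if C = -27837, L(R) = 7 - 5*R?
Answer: 15121/21285 ≈ 0.71041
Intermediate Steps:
(12716 + C)/(-21792 + L(-100)) = (12716 - 27837)/(-21792 + (7 - 5*(-100))) = -15121/(-21792 + (7 + 500)) = -15121/(-21792 + 507) = -15121/(-21285) = -15121*(-1/21285) = 15121/21285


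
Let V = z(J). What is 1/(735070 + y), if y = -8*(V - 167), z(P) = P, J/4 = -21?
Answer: 1/737078 ≈ 1.3567e-6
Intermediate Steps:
J = -84 (J = 4*(-21) = -84)
V = -84
y = 2008 (y = -8*(-84 - 167) = -8*(-251) = 2008)
1/(735070 + y) = 1/(735070 + 2008) = 1/737078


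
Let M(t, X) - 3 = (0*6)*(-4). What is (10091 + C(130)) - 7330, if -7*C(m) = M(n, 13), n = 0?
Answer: 19324/7 ≈ 2760.6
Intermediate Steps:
M(t, X) = 3 (M(t, X) = 3 + (0*6)*(-4) = 3 + 0*(-4) = 3 + 0 = 3)
C(m) = -3/7 (C(m) = -⅐*3 = -3/7)
(10091 + C(130)) - 7330 = (10091 - 3/7) - 7330 = 70634/7 - 7330 = 19324/7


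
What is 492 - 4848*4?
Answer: -18900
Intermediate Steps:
492 - 4848*4 = 492 - 404*48 = 492 - 19392 = -18900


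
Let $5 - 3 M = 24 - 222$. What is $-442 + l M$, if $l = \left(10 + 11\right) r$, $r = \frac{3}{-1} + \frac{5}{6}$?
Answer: $- \frac{21125}{6} \approx -3520.8$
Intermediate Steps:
$r = - \frac{13}{6}$ ($r = 3 \left(-1\right) + 5 \cdot \frac{1}{6} = -3 + \frac{5}{6} = - \frac{13}{6} \approx -2.1667$)
$l = - \frac{91}{2}$ ($l = \left(10 + 11\right) \left(- \frac{13}{6}\right) = 21 \left(- \frac{13}{6}\right) = - \frac{91}{2} \approx -45.5$)
$M = \frac{203}{3}$ ($M = \frac{5}{3} - \frac{24 - 222}{3} = \frac{5}{3} - -66 = \frac{5}{3} + 66 = \frac{203}{3} \approx 67.667$)
$-442 + l M = -442 - \frac{18473}{6} = - \frac{21125}{6}$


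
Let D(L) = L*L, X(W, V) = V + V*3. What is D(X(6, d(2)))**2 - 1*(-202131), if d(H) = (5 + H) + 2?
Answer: 1881747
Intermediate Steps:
d(H) = 7 + H
X(W, V) = 4*V (X(W, V) = V + 3*V = 4*V)
D(L) = L**2
D(X(6, d(2)))**2 - 1*(-202131) = ((4*(7 + 2))**2)**2 - 1*(-202131) = ((4*9)**2)**2 + 202131 = (36**2)**2 + 202131 = 1296**2 + 202131 = 1679616 + 202131 = 1881747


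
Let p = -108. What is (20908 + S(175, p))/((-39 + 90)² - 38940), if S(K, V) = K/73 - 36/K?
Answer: -267127697/464230725 ≈ -0.57542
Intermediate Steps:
S(K, V) = -36/K + K/73 (S(K, V) = K*(1/73) - 36/K = K/73 - 36/K = -36/K + K/73)
(20908 + S(175, p))/((-39 + 90)² - 38940) = (20908 + (-36/175 + (1/73)*175))/((-39 + 90)² - 38940) = (20908 + (-36*1/175 + 175/73))/(51² - 38940) = (20908 + (-36/175 + 175/73))/(2601 - 38940) = (20908 + 27997/12775)/(-36339) = (267127697/12775)*(-1/36339) = -267127697/464230725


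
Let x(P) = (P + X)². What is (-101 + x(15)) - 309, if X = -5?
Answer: -310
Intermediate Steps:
x(P) = (-5 + P)² (x(P) = (P - 5)² = (-5 + P)²)
(-101 + x(15)) - 309 = (-101 + (-5 + 15)²) - 309 = (-101 + 10²) - 309 = (-101 + 100) - 309 = -1 - 309 = -310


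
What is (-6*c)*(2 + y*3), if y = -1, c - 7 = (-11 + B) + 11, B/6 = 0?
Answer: 42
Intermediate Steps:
B = 0 (B = 6*0 = 0)
c = 7 (c = 7 + ((-11 + 0) + 11) = 7 + (-11 + 11) = 7 + 0 = 7)
(-6*c)*(2 + y*3) = (-6*7)*(2 - 1*3) = -42*(2 - 3) = -42*(-1) = 42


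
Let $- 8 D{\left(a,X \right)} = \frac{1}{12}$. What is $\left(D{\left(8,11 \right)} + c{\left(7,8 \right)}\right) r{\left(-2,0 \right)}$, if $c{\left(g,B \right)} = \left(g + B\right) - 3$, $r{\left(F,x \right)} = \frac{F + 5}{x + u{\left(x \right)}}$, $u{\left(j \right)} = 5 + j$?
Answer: $\frac{1151}{160} \approx 7.1937$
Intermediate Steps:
$r{\left(F,x \right)} = \frac{5 + F}{5 + 2 x}$ ($r{\left(F,x \right)} = \frac{F + 5}{x + \left(5 + x\right)} = \frac{5 + F}{5 + 2 x}$)
$D{\left(a,X \right)} = - \frac{1}{96}$ ($D{\left(a,X \right)} = - \frac{1}{8 \cdot 12} = \left(- \frac{1}{8}\right) \frac{1}{12} = - \frac{1}{96}$)
$c{\left(g,B \right)} = -3 + B + g$ ($c{\left(g,B \right)} = \left(B + g\right) - 3 = -3 + B + g$)
$\left(D{\left(8,11 \right)} + c{\left(7,8 \right)}\right) r{\left(-2,0 \right)} = \left(- \frac{1}{96} + \left(-3 + 8 + 7\right)\right) \frac{5 - 2}{5 + 2 \cdot 0} = \left(- \frac{1}{96} + 12\right) \frac{1}{5 + 0} \cdot 3 = \frac{1151 \cdot \frac{1}{5} \cdot 3}{96} = \frac{1151}{96} \cdot \frac{3}{5} = \frac{1151}{160}$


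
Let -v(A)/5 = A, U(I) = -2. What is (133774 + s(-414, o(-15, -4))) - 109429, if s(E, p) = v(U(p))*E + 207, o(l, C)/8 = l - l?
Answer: 20412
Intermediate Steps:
o(l, C) = 0 (o(l, C) = 8*(l - l) = 8*0 = 0)
v(A) = -5*A
s(E, p) = 207 + 10*E (s(E, p) = (-5*(-2))*E + 207 = 10*E + 207 = 207 + 10*E)
(133774 + s(-414, o(-15, -4))) - 109429 = (133774 + (207 + 10*(-414))) - 109429 = (133774 + (207 - 4140)) - 109429 = (133774 - 3933) - 109429 = 129841 - 109429 = 20412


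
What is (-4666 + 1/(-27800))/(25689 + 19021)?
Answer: -129714801/1242938000 ≈ -0.10436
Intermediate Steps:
(-4666 + 1/(-27800))/(25689 + 19021) = (-4666 - 1/27800)/44710 = -129714801/27800*1/44710 = -129714801/1242938000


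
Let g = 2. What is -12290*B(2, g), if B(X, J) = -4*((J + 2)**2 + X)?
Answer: 884880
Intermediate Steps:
B(X, J) = -4*X - 4*(2 + J)**2 (B(X, J) = -4*((2 + J)**2 + X) = -4*(X + (2 + J)**2) = -4*X - 4*(2 + J)**2)
-12290*B(2, g) = -12290*(-4*2 - 4*(2 + 2)**2) = -12290*(-8 - 4*4**2) = -12290*(-8 - 4*16) = -12290*(-8 - 64) = -12290*(-72) = 884880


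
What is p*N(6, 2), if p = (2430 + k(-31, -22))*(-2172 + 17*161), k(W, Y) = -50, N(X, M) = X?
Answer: 8068200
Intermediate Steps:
p = 1344700 (p = (2430 - 50)*(-2172 + 17*161) = 2380*(-2172 + 2737) = 2380*565 = 1344700)
p*N(6, 2) = 1344700*6 = 8068200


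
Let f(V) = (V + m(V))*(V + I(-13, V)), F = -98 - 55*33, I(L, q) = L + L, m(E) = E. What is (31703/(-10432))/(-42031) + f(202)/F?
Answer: -31176724792929/838788120896 ≈ -37.169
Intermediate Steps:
I(L, q) = 2*L
F = -1913 (F = -98 - 1815 = -1913)
f(V) = 2*V*(-26 + V) (f(V) = (V + V)*(V + 2*(-13)) = (2*V)*(V - 26) = (2*V)*(-26 + V) = 2*V*(-26 + V))
(31703/(-10432))/(-42031) + f(202)/F = (31703/(-10432))/(-42031) + (2*202*(-26 + 202))/(-1913) = (31703*(-1/10432))*(-1/42031) + (2*202*176)*(-1/1913) = -31703/10432*(-1/42031) + 71104*(-1/1913) = 31703/438467392 - 71104/1913 = -31176724792929/838788120896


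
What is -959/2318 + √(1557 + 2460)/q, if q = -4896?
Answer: -959/2318 - √4017/4896 ≈ -0.42666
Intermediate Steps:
-959/2318 + √(1557 + 2460)/q = -959/2318 + √(1557 + 2460)/(-4896) = -959*1/2318 + √4017*(-1/4896) = -959/2318 - √4017/4896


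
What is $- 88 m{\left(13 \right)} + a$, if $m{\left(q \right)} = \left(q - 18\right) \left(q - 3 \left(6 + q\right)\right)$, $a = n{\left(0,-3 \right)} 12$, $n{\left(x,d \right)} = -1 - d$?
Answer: $-19336$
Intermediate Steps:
$a = 24$ ($a = \left(-1 - -3\right) 12 = \left(-1 + 3\right) 12 = 2 \cdot 12 = 24$)
$m{\left(q \right)} = \left(-18 + q\right) \left(-18 - 2 q\right)$ ($m{\left(q \right)} = \left(-18 + q\right) \left(q - \left(18 + 3 q\right)\right) = \left(-18 + q\right) \left(-18 - 2 q\right)$)
$- 88 m{\left(13 \right)} + a = - 88 \left(324 - 2 \cdot 13^{2} + 18 \cdot 13\right) + 24 = - 88 \left(324 - 338 + 234\right) + 24 = \left(-88\right) 220 + 24 = -19360 + 24 = -19336$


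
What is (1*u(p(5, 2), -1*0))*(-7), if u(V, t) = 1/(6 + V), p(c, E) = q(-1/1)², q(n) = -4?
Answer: -7/22 ≈ -0.31818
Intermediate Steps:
p(c, E) = 16 (p(c, E) = (-4)² = 16)
(1*u(p(5, 2), -1*0))*(-7) = (1/(6 + 16))*(-7) = (1/22)*(-7) = -7/22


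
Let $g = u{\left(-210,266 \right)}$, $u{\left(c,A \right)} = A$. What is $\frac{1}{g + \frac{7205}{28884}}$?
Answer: $\frac{28884}{7690349} \approx 0.0037559$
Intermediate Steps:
$g = 266$
$\frac{1}{g + \frac{7205}{28884}} = \frac{1}{266 + \frac{7205}{28884}} = \frac{1}{\frac{7690349}{28884}} = \frac{28884}{7690349}$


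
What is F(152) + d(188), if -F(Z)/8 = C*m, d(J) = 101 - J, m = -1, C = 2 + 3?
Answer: -47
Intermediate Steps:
C = 5
F(Z) = 40 (F(Z) = -40*(-1) = -8*(-5) = 40)
F(152) + d(188) = 40 + (101 - 1*188) = 40 + (101 - 188) = 40 - 87 = -47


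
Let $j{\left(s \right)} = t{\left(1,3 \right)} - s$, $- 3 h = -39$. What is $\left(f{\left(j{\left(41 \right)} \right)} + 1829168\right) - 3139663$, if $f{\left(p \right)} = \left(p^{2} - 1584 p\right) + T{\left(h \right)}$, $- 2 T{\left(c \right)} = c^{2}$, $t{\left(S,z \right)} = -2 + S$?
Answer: $- \frac{2484575}{2} \approx -1.2423 \cdot 10^{6}$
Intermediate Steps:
$h = 13$ ($h = \left(- \frac{1}{3}\right) \left(-39\right) = 13$)
$T{\left(c \right)} = - \frac{c^{2}}{2}$
$j{\left(s \right)} = -1 - s$ ($j{\left(s \right)} = \left(-2 + 1\right) - s = -1 - s$)
$f{\left(p \right)} = - \frac{169}{2} + p^{2} - 1584 p$ ($f{\left(p \right)} = \left(p^{2} - 1584 p\right) - \frac{13^{2}}{2} = \left(p^{2} - 1584 p\right) - \frac{169}{2} = - \frac{169}{2} + p^{2} - 1584 p$)
$\left(f{\left(j{\left(41 \right)} \right)} + 1829168\right) - 3139663 = \left(\left(- \frac{169}{2} + \left(-1 - 41\right)^{2} - 1584 \left(-1 - 41\right)\right) + 1829168\right) - 3139663 = \left(\left(- \frac{169}{2} + \left(-42\right)^{2} - -66528\right) + 1829168\right) - 3139663 = \left(\left(- \frac{169}{2} + 1764 + 66528\right) + 1829168\right) - 3139663 = \left(\frac{136415}{2} + 1829168\right) - 3139663 = \frac{3794751}{2} - 3139663 = - \frac{2484575}{2}$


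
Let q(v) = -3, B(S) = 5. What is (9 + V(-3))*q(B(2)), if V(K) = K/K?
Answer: -30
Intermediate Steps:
V(K) = 1
(9 + V(-3))*q(B(2)) = (9 + 1)*(-3) = 10*(-3) = -30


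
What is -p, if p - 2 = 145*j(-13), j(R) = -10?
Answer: 1448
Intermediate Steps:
p = -1448 (p = 2 + 145*(-10) = 2 - 1450 = -1448)
-p = -1*(-1448) = 1448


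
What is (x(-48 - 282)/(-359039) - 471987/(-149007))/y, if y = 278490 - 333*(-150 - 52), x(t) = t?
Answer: 18834545867/2055301373703932 ≈ 9.1639e-6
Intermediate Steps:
y = 345756 (y = 278490 - 333*(-202) = 278490 - 1*(-67266) = 278490 + 67266 = 345756)
(x(-48 - 282)/(-359039) - 471987/(-149007))/y = ((-48 - 282)/(-359039) - 471987/(-149007))/345756 = (-330*(-1/359039) - 471987*(-1/149007))*(1/345756) = (330/359039 + 157329/49669)*(1/345756) = (56503637601/17833108091)*(1/345756) = 18834545867/2055301373703932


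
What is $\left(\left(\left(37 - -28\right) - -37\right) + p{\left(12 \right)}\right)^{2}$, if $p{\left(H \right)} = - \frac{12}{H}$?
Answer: $10201$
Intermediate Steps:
$\left(\left(\left(37 - -28\right) - -37\right) + p{\left(12 \right)}\right)^{2} = \left(\left(\left(37 - -28\right) - -37\right) - \frac{12}{12}\right)^{2} = \left(\left(\left(37 + 28\right) + 37\right) - 1\right)^{2} = \left(\left(65 + 37\right) - 1\right)^{2} = \left(102 - 1\right)^{2} = 101^{2} = 10201$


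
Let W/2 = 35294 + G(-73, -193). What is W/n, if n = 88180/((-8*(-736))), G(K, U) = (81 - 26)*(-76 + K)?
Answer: 79779456/22045 ≈ 3618.9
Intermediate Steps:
G(K, U) = -4180 + 55*K (G(K, U) = 55*(-76 + K) = -4180 + 55*K)
n = 22045/1472 (n = 88180/5888 = 88180*(1/5888) = 22045/1472 ≈ 14.976)
W = 54198 (W = 2*(35294 + (-4180 + 55*(-73))) = 2*(35294 + (-4180 - 4015)) = 2*(35294 - 8195) = 2*27099 = 54198)
W/n = 54198/(22045/1472) = 54198*(1472/22045) = 79779456/22045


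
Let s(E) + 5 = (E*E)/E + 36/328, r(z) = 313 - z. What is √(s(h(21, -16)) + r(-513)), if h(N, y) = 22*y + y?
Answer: √3046710/82 ≈ 21.286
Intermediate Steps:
h(N, y) = 23*y
s(E) = -401/82 + E (s(E) = -5 + ((E*E)/E + 36/328) = -5 + (E²/E + 36*(1/328)) = -5 + (E + 9/82) = -5 + (9/82 + E) = -401/82 + E)
√(s(h(21, -16)) + r(-513)) = √((-401/82 + 23*(-16)) + (313 - 1*(-513))) = √((-401/82 - 368) + (313 + 513)) = √(-30577/82 + 826) = √(37155/82) = √3046710/82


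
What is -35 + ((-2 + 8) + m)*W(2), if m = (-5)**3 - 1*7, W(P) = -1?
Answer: 91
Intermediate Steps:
m = -132 (m = -125 - 7 = -132)
-35 + ((-2 + 8) + m)*W(2) = -35 + ((-2 + 8) - 132)*(-1) = -35 + (6 - 132)*(-1) = -35 - 126*(-1) = -35 + 126 = 91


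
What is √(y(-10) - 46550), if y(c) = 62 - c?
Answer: I*√46478 ≈ 215.59*I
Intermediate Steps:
√(y(-10) - 46550) = √((62 - 1*(-10)) - 46550) = √((62 + 10) - 46550) = √(72 - 46550) = √(-46478) = I*√46478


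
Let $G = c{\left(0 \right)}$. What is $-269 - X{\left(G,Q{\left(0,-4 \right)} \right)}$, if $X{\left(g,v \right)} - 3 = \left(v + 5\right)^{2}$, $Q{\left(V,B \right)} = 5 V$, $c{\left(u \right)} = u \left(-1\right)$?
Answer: $-297$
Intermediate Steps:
$c{\left(u \right)} = - u$
$G = 0$ ($G = \left(-1\right) 0 = 0$)
$X{\left(g,v \right)} = 3 + \left(5 + v\right)^{2}$ ($X{\left(g,v \right)} = 3 + \left(v + 5\right)^{2} = 3 + \left(5 + v\right)^{2}$)
$-269 - X{\left(G,Q{\left(0,-4 \right)} \right)} = -269 - \left(3 + \left(5 + 5 \cdot 0\right)^{2}\right) = -269 - \left(3 + \left(5 + 0\right)^{2}\right) = -269 - \left(3 + 5^{2}\right) = -269 - \left(3 + 25\right) = -269 - 28 = -297$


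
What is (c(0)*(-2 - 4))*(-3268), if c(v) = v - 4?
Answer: -78432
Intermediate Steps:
c(v) = -4 + v
(c(0)*(-2 - 4))*(-3268) = ((-4 + 0)*(-2 - 4))*(-3268) = -4*(-6)*(-3268) = 24*(-3268) = -78432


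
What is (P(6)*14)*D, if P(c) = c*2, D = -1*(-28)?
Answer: 4704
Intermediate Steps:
D = 28
P(c) = 2*c
(P(6)*14)*D = ((2*6)*14)*28 = (12*14)*28 = 168*28 = 4704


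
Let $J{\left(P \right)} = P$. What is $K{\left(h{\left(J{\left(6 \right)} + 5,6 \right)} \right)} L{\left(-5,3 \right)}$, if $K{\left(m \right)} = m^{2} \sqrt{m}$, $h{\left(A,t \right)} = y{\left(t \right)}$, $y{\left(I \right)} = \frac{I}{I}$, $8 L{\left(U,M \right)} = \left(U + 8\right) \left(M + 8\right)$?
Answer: $\frac{33}{8} \approx 4.125$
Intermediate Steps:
$L{\left(U,M \right)} = \frac{\left(8 + M\right) \left(8 + U\right)}{8}$ ($L{\left(U,M \right)} = \frac{\left(U + 8\right) \left(M + 8\right)}{8} = \frac{\left(8 + U\right) \left(8 + M\right)}{8} = \frac{\left(8 + M\right) \left(8 + U\right)}{8}$)
$y{\left(I \right)} = 1$
$h{\left(A,t \right)} = 1$
$K{\left(m \right)} = m^{\frac{5}{2}}$
$K{\left(h{\left(J{\left(6 \right)} + 5,6 \right)} \right)} L{\left(-5,3 \right)} = 1^{\frac{5}{2}} \left(8 + 3 - 5 + \frac{1}{8} \cdot 3 \left(-5\right)\right) = 1 \left(8 + 3 - 5 - \frac{15}{8}\right) = 1 \cdot \frac{33}{8} = \frac{33}{8}$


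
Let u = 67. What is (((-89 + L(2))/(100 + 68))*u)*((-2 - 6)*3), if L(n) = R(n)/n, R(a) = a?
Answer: 5896/7 ≈ 842.29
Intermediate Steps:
L(n) = 1 (L(n) = n/n = 1)
(((-89 + L(2))/(100 + 68))*u)*((-2 - 6)*3) = (((-89 + 1)/(100 + 68))*67)*((-2 - 6)*3) = (-88/168*67)*(-8*3) = (-88*1/168*67)*(-24) = -11/21*67*(-24) = -737/21*(-24) = 5896/7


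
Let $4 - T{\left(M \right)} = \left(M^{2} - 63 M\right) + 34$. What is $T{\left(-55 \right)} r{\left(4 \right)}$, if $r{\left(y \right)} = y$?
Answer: $-26080$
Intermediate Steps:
$T{\left(M \right)} = -30 - M^{2} + 63 M$ ($T{\left(M \right)} = 4 - \left(\left(M^{2} - 63 M\right) + 34\right) = 4 - \left(34 + M^{2} - 63 M\right) = -30 - M^{2} + 63 M$)
$T{\left(-55 \right)} r{\left(4 \right)} = \left(-30 - \left(-55\right)^{2} + 63 \left(-55\right)\right) 4 = \left(-30 - 3025 - 3465\right) 4 = \left(-6520\right) 4 = -26080$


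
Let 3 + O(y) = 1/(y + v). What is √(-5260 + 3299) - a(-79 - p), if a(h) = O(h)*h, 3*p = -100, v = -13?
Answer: -24249/176 + I*√1961 ≈ -137.78 + 44.283*I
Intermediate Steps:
O(y) = -3 + 1/(-13 + y) (O(y) = -3 + 1/(y - 13) = -3 + 1/(-13 + y))
p = -100/3 (p = (⅓)*(-100) = -100/3 ≈ -33.333)
a(h) = h*(40 - 3*h)/(-13 + h) (a(h) = ((40 - 3*h)/(-13 + h))*h = h*(40 - 3*h)/(-13 + h))
√(-5260 + 3299) - a(-79 - p) = √(-5260 + 3299) - (-79 - 1*(-100/3))*(40 - 3*(-79 - 1*(-100/3)))/(-13 + (-79 - 1*(-100/3))) = √(-1961) - (-79 + 100/3)*(40 - 3*(-79 + 100/3))/(-13 + (-79 + 100/3)) = I*√1961 - (-137)*(40 - 3*(-137/3))/(3*(-13 - 137/3)) = I*√1961 - (-137)*(40 + 137)/(3*(-176/3)) = I*√1961 - (-137)*(-3)*177/(3*176) = I*√1961 - 1*24249/176 = I*√1961 - 24249/176 = -24249/176 + I*√1961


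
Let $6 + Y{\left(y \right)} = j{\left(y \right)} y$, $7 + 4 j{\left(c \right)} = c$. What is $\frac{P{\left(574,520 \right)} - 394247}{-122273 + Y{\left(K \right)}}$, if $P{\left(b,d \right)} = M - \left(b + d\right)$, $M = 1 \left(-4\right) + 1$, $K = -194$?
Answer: $\frac{790688}{225061} \approx 3.5132$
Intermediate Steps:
$j{\left(c \right)} = - \frac{7}{4} + \frac{c}{4}$
$Y{\left(y \right)} = -6 + y \left(- \frac{7}{4} + \frac{y}{4}\right)$ ($Y{\left(y \right)} = -6 + \left(- \frac{7}{4} + \frac{y}{4}\right) y = -6 + y \left(- \frac{7}{4} + \frac{y}{4}\right)$)
$M = -3$ ($M = -4 + 1 = -3$)
$P{\left(b,d \right)} = -3 - b - d$ ($P{\left(b,d \right)} = -3 - \left(b + d\right) = -3 - b - d$)
$\frac{P{\left(574,520 \right)} - 394247}{-122273 + Y{\left(K \right)}} = \frac{\left(-3 - 574 - 520\right) - 394247}{-122273 - \left(6 + \frac{97 \left(-7 - 194\right)}{2}\right)} = \frac{\left(-3 - 574 - 520\right) - 394247}{-122273 - \left(6 + \frac{97}{2} \left(-201\right)\right)} = \frac{-1097 - 394247}{-122273 + \left(-6 + \frac{19497}{2}\right)} = - \frac{395344}{-122273 + \frac{19485}{2}} = - \frac{395344}{- \frac{225061}{2}} = \left(-395344\right) \left(- \frac{2}{225061}\right) = \frac{790688}{225061}$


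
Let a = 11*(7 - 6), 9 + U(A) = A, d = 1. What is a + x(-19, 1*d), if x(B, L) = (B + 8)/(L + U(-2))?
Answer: 121/10 ≈ 12.100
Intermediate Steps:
U(A) = -9 + A
x(B, L) = (8 + B)/(-11 + L) (x(B, L) = (B + 8)/(L + (-9 - 2)) = (8 + B)/(L - 11) = (8 + B)/(-11 + L))
a = 11 (a = 11*1 = 11)
a + x(-19, 1*d) = 11 + (8 - 19)/(-11 + 1*1) = 11 - 11/(-11 + 1) = 11 - 11/(-10) = 11 - ⅒*(-11) = 11 + 11/10 = 121/10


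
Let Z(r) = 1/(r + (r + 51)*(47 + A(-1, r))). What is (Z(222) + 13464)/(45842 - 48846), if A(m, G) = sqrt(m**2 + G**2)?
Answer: -20932730927/4670374608 - 91*sqrt(49285)/3507451330608 ≈ -4.4820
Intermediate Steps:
A(m, G) = sqrt(G**2 + m**2)
Z(r) = 1/(r + (47 + sqrt(1 + r**2))*(51 + r)) (Z(r) = 1/(r + (r + 51)*(47 + sqrt(r**2 + (-1)**2))) = 1/(r + (51 + r)*(47 + sqrt(r**2 + 1))) = 1/(r + (51 + r)*(47 + sqrt(1 + r**2))) = 1/(r + (47 + sqrt(1 + r**2))*(51 + r)))
(Z(222) + 13464)/(45842 - 48846) = (1/(2397 + 48*222 + 51*sqrt(1 + 222**2) + 222*sqrt(1 + 222**2)) + 13464)/(45842 - 48846) = (1/(2397 + 10656 + 51*sqrt(1 + 49284) + 222*sqrt(1 + 49284)) + 13464)/(-3004) = (1/(2397 + 10656 + 51*sqrt(49285) + 222*sqrt(49285)) + 13464)*(-1/3004) = (1/(13053 + 273*sqrt(49285)) + 13464)*(-1/3004) = (13464 + 1/(13053 + 273*sqrt(49285)))*(-1/3004) = -3366/751 - 1/(3004*(13053 + 273*sqrt(49285)))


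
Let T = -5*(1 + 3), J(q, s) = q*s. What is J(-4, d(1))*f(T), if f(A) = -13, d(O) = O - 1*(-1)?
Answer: 104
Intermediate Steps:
d(O) = 1 + O (d(O) = O + 1 = 1 + O)
T = -20 (T = -5*4 = -20)
J(-4, d(1))*f(T) = -4*(1 + 1)*(-13) = -4*2*(-13) = -8*(-13) = 104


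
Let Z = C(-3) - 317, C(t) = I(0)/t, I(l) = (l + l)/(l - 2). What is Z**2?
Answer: 100489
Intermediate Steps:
I(l) = 2*l/(-2 + l) (I(l) = (2*l)/(-2 + l) = 2*l/(-2 + l))
C(t) = 0 (C(t) = (2*0/(-2 + 0))/t = (2*0/(-2))/t = (2*0*(-1/2))/t = 0/t = 0)
Z = -317 (Z = 0 - 317 = -317)
Z**2 = (-317)**2 = 100489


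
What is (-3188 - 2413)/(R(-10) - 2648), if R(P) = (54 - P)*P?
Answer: 1867/1096 ≈ 1.7035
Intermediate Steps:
R(P) = P*(54 - P)
(-3188 - 2413)/(R(-10) - 2648) = (-3188 - 2413)/(-10*(54 - 1*(-10)) - 2648) = -5601/(-10*(54 + 10) - 2648) = -5601/(-10*64 - 2648) = -5601/(-640 - 2648) = -5601/(-3288) = -5601*(-1/3288) = 1867/1096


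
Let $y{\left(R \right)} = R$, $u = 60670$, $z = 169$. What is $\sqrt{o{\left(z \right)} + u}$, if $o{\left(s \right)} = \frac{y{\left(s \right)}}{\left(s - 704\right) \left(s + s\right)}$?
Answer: $\frac{\sqrt{69461081930}}{1070} \approx 246.31$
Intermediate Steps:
$o{\left(s \right)} = \frac{1}{2 \left(-704 + s\right)}$ ($o{\left(s \right)} = \frac{s}{\left(s - 704\right) \left(s + s\right)} = \frac{s}{\left(-704 + s\right) 2 s} = \frac{s}{2 s \left(-704 + s\right)} = s \frac{1}{2 s \left(-704 + s\right)} = \frac{1}{2 \left(-704 + s\right)}$)
$\sqrt{o{\left(z \right)} + u} = \sqrt{\frac{1}{2 \left(-704 + 169\right)} + 60670} = \sqrt{\frac{1}{2 \left(-535\right)} + 60670} = \sqrt{\frac{1}{2} \left(- \frac{1}{535}\right) + 60670} = \sqrt{- \frac{1}{1070} + 60670} = \sqrt{\frac{64916899}{1070}} = \frac{\sqrt{69461081930}}{1070}$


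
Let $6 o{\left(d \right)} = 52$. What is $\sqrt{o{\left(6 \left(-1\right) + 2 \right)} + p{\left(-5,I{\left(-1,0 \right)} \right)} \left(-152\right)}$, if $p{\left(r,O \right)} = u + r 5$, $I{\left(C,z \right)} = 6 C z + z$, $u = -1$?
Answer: $\frac{\sqrt{35646}}{3} \approx 62.934$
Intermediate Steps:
$I{\left(C,z \right)} = z + 6 C z$ ($I{\left(C,z \right)} = 6 C z + z = z + 6 C z$)
$o{\left(d \right)} = \frac{26}{3}$ ($o{\left(d \right)} = \frac{1}{6} \cdot 52 = \frac{26}{3}$)
$p{\left(r,O \right)} = -1 + 5 r$ ($p{\left(r,O \right)} = -1 + r 5 = -1 + 5 r$)
$\sqrt{o{\left(6 \left(-1\right) + 2 \right)} + p{\left(-5,I{\left(-1,0 \right)} \right)} \left(-152\right)} = \sqrt{\frac{26}{3} + \left(-1 + 5 \left(-5\right)\right) \left(-152\right)} = \sqrt{\frac{26}{3} + \left(-1 - 25\right) \left(-152\right)} = \sqrt{\frac{26}{3} - -3952} = \sqrt{\frac{26}{3} + 3952} = \sqrt{\frac{11882}{3}} = \frac{\sqrt{35646}}{3}$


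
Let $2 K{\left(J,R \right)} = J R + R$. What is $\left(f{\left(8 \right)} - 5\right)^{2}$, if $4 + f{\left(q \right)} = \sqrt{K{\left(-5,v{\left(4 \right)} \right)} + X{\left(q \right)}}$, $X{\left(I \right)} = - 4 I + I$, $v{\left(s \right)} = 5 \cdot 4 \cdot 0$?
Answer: $57 - 36 i \sqrt{6} \approx 57.0 - 88.182 i$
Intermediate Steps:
$v{\left(s \right)} = 0$ ($v{\left(s \right)} = 20 \cdot 0 = 0$)
$X{\left(I \right)} = - 3 I$
$K{\left(J,R \right)} = \frac{R}{2} + \frac{J R}{2}$ ($K{\left(J,R \right)} = \frac{J R + R}{2} = \frac{R + J R}{2} = \frac{R}{2} + \frac{J R}{2}$)
$f{\left(q \right)} = -4 + \sqrt{3} \sqrt{- q}$ ($f{\left(q \right)} = -4 + \sqrt{\frac{1}{2} \cdot 0 \left(1 - 5\right) - 3 q} = -4 + \sqrt{\frac{1}{2} \cdot 0 \left(-4\right) - 3 q} = -4 + \sqrt{0 - 3 q} = -4 + \sqrt{- 3 q} = -4 + \sqrt{3} \sqrt{- q}$)
$\left(f{\left(8 \right)} - 5\right)^{2} = \left(\left(-4 + \sqrt{3} \sqrt{\left(-1\right) 8}\right) - 5\right)^{2} = \left(\left(-4 + \sqrt{3} \sqrt{-8}\right) - 5\right)^{2} = \left(\left(-4 + \sqrt{3} \cdot 2 i \sqrt{2}\right) - 5\right)^{2} = \left(\left(-4 + 2 i \sqrt{6}\right) - 5\right)^{2} = \left(-9 + 2 i \sqrt{6}\right)^{2}$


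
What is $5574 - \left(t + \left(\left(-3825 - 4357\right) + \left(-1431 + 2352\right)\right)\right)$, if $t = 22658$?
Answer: $-9823$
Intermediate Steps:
$5574 - \left(t + \left(\left(-3825 - 4357\right) + \left(-1431 + 2352\right)\right)\right) = 5574 - \left(22658 + \left(\left(-3825 - 4357\right) + \left(-1431 + 2352\right)\right)\right) = 5574 - \left(22658 + \left(-8182 + 921\right)\right) = 5574 - \left(22658 - 7261\right) = 5574 - 15397 = -9823$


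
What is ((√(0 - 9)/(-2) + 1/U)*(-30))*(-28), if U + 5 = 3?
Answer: -420 - 1260*I ≈ -420.0 - 1260.0*I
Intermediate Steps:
U = -2 (U = -5 + 3 = -2)
((√(0 - 9)/(-2) + 1/U)*(-30))*(-28) = ((√(0 - 9)/(-2) + 1/(-2))*(-30))*(-28) = ((√(-9)*(-½) + 1*(-½))*(-30))*(-28) = (((3*I)*(-½) - ½)*(-30))*(-28) = ((-3*I/2 - ½)*(-30))*(-28) = ((-½ - 3*I/2)*(-30))*(-28) = (15 + 45*I)*(-28) = -420 - 1260*I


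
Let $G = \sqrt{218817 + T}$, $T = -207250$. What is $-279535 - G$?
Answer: $-279535 - \sqrt{11567} \approx -2.7964 \cdot 10^{5}$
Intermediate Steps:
$G = \sqrt{11567}$ ($G = \sqrt{218817 - 207250} = \sqrt{11567} \approx 107.55$)
$-279535 - G = -279535 - \sqrt{11567}$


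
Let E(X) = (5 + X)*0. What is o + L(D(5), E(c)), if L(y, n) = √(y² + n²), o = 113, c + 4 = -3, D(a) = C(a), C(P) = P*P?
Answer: 138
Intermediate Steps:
C(P) = P²
D(a) = a²
c = -7 (c = -4 - 3 = -7)
E(X) = 0
L(y, n) = √(n² + y²)
o + L(D(5), E(c)) = 113 + √(0² + (5²)²) = 113 + √(0 + 25²) = 113 + √(0 + 625) = 113 + √625 = 113 + 25 = 138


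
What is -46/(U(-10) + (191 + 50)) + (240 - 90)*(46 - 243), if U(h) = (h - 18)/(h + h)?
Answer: -17907415/606 ≈ -29550.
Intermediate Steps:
U(h) = (-18 + h)/(2*h) (U(h) = (-18 + h)/((2*h)) = (-18 + h)*(1/(2*h)) = (-18 + h)/(2*h))
-46/(U(-10) + (191 + 50)) + (240 - 90)*(46 - 243) = -46/((½)*(-18 - 10)/(-10) + (191 + 50)) + (240 - 90)*(46 - 243) = -46/((½)*(-⅒)*(-28) + 241) + 150*(-197) = -46/(7/5 + 241) - 29550 = -46/1212/5 - 29550 = -46*5/1212 - 29550 = -115/606 - 29550 = -17907415/606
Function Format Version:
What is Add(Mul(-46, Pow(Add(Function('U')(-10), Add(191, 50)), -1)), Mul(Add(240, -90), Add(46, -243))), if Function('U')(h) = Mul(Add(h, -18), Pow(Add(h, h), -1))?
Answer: Rational(-17907415, 606) ≈ -29550.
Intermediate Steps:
Function('U')(h) = Mul(Rational(1, 2), Pow(h, -1), Add(-18, h)) (Function('U')(h) = Mul(Add(-18, h), Pow(Mul(2, h), -1)) = Mul(Add(-18, h), Mul(Rational(1, 2), Pow(h, -1))) = Mul(Rational(1, 2), Pow(h, -1), Add(-18, h)))
Add(Mul(-46, Pow(Add(Function('U')(-10), Add(191, 50)), -1)), Mul(Add(240, -90), Add(46, -243))) = Add(Mul(-46, Pow(Add(Mul(Rational(1, 2), Pow(-10, -1), Add(-18, -10)), Add(191, 50)), -1)), Mul(Add(240, -90), Add(46, -243))) = Add(Mul(-46, Pow(Add(Mul(Rational(1, 2), Rational(-1, 10), -28), 241), -1)), Mul(150, -197)) = Add(Mul(-46, Pow(Add(Rational(7, 5), 241), -1)), -29550) = Add(Mul(-46, Pow(Rational(1212, 5), -1)), -29550) = Add(Mul(-46, Rational(5, 1212)), -29550) = Add(Rational(-115, 606), -29550) = Rational(-17907415, 606)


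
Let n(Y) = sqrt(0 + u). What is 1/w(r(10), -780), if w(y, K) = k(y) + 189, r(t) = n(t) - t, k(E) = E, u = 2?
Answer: 179/32039 - sqrt(2)/32039 ≈ 0.0055428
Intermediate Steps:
n(Y) = sqrt(2) (n(Y) = sqrt(0 + 2) = sqrt(2))
r(t) = sqrt(2) - t
w(y, K) = 189 + y (w(y, K) = y + 189 = 189 + y)
1/w(r(10), -780) = 1/(189 + (sqrt(2) - 1*10)) = 1/(189 + (sqrt(2) - 10)) = 1/(189 + (-10 + sqrt(2))) = 1/(179 + sqrt(2))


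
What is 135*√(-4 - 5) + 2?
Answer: 2 + 405*I ≈ 2.0 + 405.0*I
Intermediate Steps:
135*√(-4 - 5) + 2 = 135*√(-9) + 2 = 135*(3*I) + 2 = 405*I + 2 = 2 + 405*I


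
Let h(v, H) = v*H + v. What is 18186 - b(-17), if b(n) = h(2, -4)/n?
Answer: 309156/17 ≈ 18186.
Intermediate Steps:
h(v, H) = v + H*v (h(v, H) = H*v + v = v + H*v)
b(n) = -6/n (b(n) = (2*(1 - 4))/n = (2*(-3))/n = -6/n)
18186 - b(-17) = 18186 - (-6)/(-17) = 18186 - (-6)*(-1)/17 = 18186 - 1*6/17 = 18186 - 6/17 = 309156/17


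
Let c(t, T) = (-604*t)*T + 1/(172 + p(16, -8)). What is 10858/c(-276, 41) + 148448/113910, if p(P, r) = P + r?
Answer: 91427285400904/70070342298555 ≈ 1.3048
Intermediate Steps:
c(t, T) = 1/180 - 604*T*t (c(t, T) = (-604*t)*T + 1/(172 + (16 - 8)) = -604*T*t + 1/(172 + 8) = -604*T*t + 1/180 = 1/180 - 604*T*t)
10858/c(-276, 41) + 148448/113910 = 10858/(1/180 - 604*41*(-276)) + 148448/113910 = 10858/(1/180 + 6834864) + 148448*(1/113910) = 10858/(1230275521/180) + 74224/56955 = 10858*(180/1230275521) + 74224/56955 = 1954440/1230275521 + 74224/56955 = 91427285400904/70070342298555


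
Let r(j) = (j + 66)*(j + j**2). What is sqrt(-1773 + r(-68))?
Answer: I*sqrt(10885) ≈ 104.33*I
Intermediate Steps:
r(j) = (66 + j)*(j + j**2)
sqrt(-1773 + r(-68)) = sqrt(-1773 - 68*(66 + (-68)**2 + 67*(-68))) = sqrt(-1773 - 68*(66 + 4624 - 4556)) = sqrt(-1773 - 68*134) = sqrt(-1773 - 9112) = sqrt(-10885) = I*sqrt(10885)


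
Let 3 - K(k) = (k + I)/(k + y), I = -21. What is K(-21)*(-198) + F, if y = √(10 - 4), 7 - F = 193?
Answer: -54888/145 + 2772*√6/145 ≈ -331.71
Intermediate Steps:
F = -186 (F = 7 - 1*193 = 7 - 193 = -186)
y = √6 ≈ 2.4495
K(k) = 3 - (-21 + k)/(k + √6) (K(k) = 3 - (k - 21)/(k + √6) = 3 - (-21 + k)/(k + √6))
K(-21)*(-198) + F = ((21 + 2*(-21) + 3*√6)/(-21 + √6))*(-198) - 186 = ((21 - 42 + 3*√6)/(-21 + √6))*(-198) - 186 = ((-21 + 3*√6)/(-21 + √6))*(-198) - 186 = -198*(-21 + 3*√6)/(-21 + √6) - 186 = -186 - 198*(-21 + 3*√6)/(-21 + √6)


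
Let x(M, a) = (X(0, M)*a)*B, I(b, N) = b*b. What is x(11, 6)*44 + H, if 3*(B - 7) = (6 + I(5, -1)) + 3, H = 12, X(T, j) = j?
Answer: 53252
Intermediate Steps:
I(b, N) = b²
B = 55/3 (B = 7 + ((6 + 5²) + 3)/3 = 7 + ((6 + 25) + 3)/3 = 7 + (31 + 3)/3 = 7 + (⅓)*34 = 7 + 34/3 = 55/3 ≈ 18.333)
x(M, a) = 55*M*a/3 (x(M, a) = (M*a)*(55/3) = 55*M*a/3)
x(11, 6)*44 + H = ((55/3)*11*6)*44 + 12 = 1210*44 + 12 = 53240 + 12 = 53252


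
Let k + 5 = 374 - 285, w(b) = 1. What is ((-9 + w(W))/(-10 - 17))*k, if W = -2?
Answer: 224/9 ≈ 24.889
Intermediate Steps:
k = 84 (k = -5 + (374 - 285) = -5 + 89 = 84)
((-9 + w(W))/(-10 - 17))*k = ((-9 + 1)/(-10 - 17))*84 = -8/(-27)*84 = -8*(-1/27)*84 = (8/27)*84 = 224/9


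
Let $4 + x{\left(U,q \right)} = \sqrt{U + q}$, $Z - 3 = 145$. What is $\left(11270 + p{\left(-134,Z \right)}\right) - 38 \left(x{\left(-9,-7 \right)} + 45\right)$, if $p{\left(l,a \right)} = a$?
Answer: $9860 - 152 i \approx 9860.0 - 152.0 i$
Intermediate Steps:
$Z = 148$ ($Z = 3 + 145 = 148$)
$x{\left(U,q \right)} = -4 + \sqrt{U + q}$
$\left(11270 + p{\left(-134,Z \right)}\right) - 38 \left(x{\left(-9,-7 \right)} + 45\right) = \left(11270 + 148\right) - 38 \left(\left(-4 + \sqrt{-9 - 7}\right) + 45\right) = 11418 - 38 \left(\left(-4 + \sqrt{-16}\right) + 45\right) = 11418 - 38 \left(\left(-4 + 4 i\right) + 45\right) = 11418 - 38 \left(41 + 4 i\right) = 11418 - \left(1558 + 152 i\right) = 9860 - 152 i$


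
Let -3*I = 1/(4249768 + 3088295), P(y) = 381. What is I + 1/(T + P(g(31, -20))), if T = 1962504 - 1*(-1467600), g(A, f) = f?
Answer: 2064856/8391038350185 ≈ 2.4608e-7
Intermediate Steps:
T = 3430104 (T = 1962504 + 1467600 = 3430104)
I = -1/22014189 (I = -1/(3*(4249768 + 3088295)) = -⅓/7338063 = -⅓*1/7338063 = -1/22014189 ≈ -4.5425e-8)
I + 1/(T + P(g(31, -20))) = -1/22014189 + 1/(3430104 + 381) = -1/22014189 + 1/3430485 = 2064856/8391038350185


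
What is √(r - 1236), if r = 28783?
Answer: 13*√163 ≈ 165.97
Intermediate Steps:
√(r - 1236) = √(28783 - 1236) = √27547 = 13*√163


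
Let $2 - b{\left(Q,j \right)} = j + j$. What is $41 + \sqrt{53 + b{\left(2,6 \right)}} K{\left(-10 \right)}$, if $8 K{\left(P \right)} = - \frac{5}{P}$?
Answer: $41 + \frac{\sqrt{43}}{16} \approx 41.41$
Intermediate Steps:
$b{\left(Q,j \right)} = 2 - 2 j$ ($b{\left(Q,j \right)} = 2 - \left(j + j\right) = 2 - 2 j$)
$K{\left(P \right)} = - \frac{5}{8 P}$ ($K{\left(P \right)} = \frac{\left(-5\right) \frac{1}{P}}{8} = - \frac{5}{8 P}$)
$41 + \sqrt{53 + b{\left(2,6 \right)}} K{\left(-10 \right)} = 41 + \sqrt{53 + \left(2 - 12\right)} \left(- \frac{5}{8 \left(-10\right)}\right) = 41 + \sqrt{53 + \left(2 - 12\right)} \left(\left(- \frac{5}{8}\right) \left(- \frac{1}{10}\right)\right) = 41 + \sqrt{53 - 10} \cdot \frac{1}{16} = 41 + \sqrt{43} \cdot \frac{1}{16} = 41 + \frac{\sqrt{43}}{16}$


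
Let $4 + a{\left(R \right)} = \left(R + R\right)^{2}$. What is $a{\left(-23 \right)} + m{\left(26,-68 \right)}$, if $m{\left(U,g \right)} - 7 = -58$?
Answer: $2061$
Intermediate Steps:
$m{\left(U,g \right)} = -51$ ($m{\left(U,g \right)} = 7 - 58 = -51$)
$a{\left(R \right)} = -4 + 4 R^{2}$ ($a{\left(R \right)} = -4 + \left(R + R\right)^{2} = -4 + \left(2 R\right)^{2} = -4 + 4 R^{2}$)
$a{\left(-23 \right)} + m{\left(26,-68 \right)} = \left(-4 + 4 \left(-23\right)^{2}\right) - 51 = \left(-4 + 4 \cdot 529\right) - 51 = \left(-4 + 2116\right) - 51 = 2112 - 51 = 2061$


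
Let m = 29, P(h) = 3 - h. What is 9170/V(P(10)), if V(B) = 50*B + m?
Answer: -9170/321 ≈ -28.567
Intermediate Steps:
V(B) = 29 + 50*B (V(B) = 50*B + 29 = 29 + 50*B)
9170/V(P(10)) = 9170/(29 + 50*(3 - 1*10)) = 9170/(29 + 50*(3 - 10)) = 9170/(29 + 50*(-7)) = 9170/(29 - 350) = 9170/(-321) = 9170*(-1/321) = -9170/321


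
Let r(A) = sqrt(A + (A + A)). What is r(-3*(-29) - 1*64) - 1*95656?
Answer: -95656 + sqrt(69) ≈ -95648.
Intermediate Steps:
r(A) = sqrt(3)*sqrt(A) (r(A) = sqrt(A + 2*A) = sqrt(3*A) = sqrt(3)*sqrt(A))
r(-3*(-29) - 1*64) - 1*95656 = sqrt(3)*sqrt(-3*(-29) - 1*64) - 1*95656 = sqrt(3)*sqrt(87 - 64) - 95656 = sqrt(3)*sqrt(23) - 95656 = sqrt(69) - 95656 = -95656 + sqrt(69)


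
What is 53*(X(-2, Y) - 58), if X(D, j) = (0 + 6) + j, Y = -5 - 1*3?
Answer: -3180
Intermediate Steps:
Y = -8 (Y = -5 - 3 = -8)
X(D, j) = 6 + j
53*(X(-2, Y) - 58) = 53*((6 - 8) - 58) = 53*(-2 - 58) = 53*(-60) = -3180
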